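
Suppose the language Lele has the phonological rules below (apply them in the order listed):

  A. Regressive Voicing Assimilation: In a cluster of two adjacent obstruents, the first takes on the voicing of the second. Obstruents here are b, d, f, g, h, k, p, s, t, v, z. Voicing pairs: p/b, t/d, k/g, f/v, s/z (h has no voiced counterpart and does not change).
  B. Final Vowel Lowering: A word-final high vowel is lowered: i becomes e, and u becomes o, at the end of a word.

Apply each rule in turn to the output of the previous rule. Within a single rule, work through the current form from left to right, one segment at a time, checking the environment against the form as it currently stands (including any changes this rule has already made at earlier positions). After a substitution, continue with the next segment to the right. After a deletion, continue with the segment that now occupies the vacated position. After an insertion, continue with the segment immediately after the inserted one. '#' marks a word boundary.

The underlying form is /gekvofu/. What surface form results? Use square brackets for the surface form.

[gegvofo]

A Regressive Voicing Assimilation: [gekvofu] → [gegvofu]
B Final Vowel Lowering: [gegvofu] → [gegvofo]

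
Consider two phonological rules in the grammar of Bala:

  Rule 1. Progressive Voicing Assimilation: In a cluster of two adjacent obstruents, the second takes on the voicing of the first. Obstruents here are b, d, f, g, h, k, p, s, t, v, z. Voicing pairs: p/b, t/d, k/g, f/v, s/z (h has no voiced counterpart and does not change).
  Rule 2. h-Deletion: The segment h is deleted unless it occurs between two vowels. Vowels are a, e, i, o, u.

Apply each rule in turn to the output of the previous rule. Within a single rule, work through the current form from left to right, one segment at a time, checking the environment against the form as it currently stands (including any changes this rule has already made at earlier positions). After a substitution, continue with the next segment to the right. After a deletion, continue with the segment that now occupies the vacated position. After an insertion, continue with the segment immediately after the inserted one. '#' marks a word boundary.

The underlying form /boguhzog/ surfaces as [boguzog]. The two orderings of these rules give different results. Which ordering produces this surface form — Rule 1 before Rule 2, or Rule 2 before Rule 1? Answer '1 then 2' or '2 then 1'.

Order 1 then 2:
  1 Progressive Voicing Assimilation: [boguhzog] → [boguhsog]
  2 h-Deletion: [boguhsog] → [bogusog]
  result: [bogusog]
Order 2 then 1:
  2 h-Deletion: [boguhzog] → [boguzog]
  1 Progressive Voicing Assimilation: no change — [boguzog]
  result: [boguzog]

2 then 1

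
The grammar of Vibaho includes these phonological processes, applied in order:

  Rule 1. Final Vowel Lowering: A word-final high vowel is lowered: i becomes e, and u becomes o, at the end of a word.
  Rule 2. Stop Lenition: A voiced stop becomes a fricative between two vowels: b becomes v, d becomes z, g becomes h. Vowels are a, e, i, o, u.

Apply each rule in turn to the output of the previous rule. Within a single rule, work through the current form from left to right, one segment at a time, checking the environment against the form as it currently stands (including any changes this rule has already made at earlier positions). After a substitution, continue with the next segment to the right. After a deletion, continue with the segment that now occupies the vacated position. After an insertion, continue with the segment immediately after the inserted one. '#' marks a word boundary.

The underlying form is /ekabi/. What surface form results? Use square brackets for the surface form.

Rule 1 Final Vowel Lowering: [ekabi] → [ekabe]
Rule 2 Stop Lenition: [ekabe] → [ekave]

[ekave]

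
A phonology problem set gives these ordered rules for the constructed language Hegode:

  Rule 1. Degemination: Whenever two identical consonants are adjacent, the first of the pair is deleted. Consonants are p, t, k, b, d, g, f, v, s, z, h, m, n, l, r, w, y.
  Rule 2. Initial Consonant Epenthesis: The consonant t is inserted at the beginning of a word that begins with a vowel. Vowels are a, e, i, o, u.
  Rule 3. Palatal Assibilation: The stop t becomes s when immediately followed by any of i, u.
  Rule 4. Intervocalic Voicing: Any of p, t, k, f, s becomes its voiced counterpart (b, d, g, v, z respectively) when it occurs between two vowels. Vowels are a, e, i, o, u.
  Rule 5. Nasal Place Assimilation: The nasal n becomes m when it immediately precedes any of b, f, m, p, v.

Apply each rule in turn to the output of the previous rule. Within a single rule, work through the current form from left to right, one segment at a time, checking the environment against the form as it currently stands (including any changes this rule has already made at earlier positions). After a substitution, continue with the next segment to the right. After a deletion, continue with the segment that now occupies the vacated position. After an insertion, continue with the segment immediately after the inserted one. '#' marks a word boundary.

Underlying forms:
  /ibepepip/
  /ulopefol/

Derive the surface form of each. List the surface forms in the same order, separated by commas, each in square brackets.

[sibebebip], [sulobevol]

/ibepepip/:
  Rule 1 Degemination: no change — [ibepepip]
  Rule 2 Initial Consonant Epenthesis: [ibepepip] → [tibepepip]
  Rule 3 Palatal Assibilation: [tibepepip] → [sibepepip]
  Rule 4 Intervocalic Voicing: [sibepepip] → [sibebebip]
  Rule 5 Nasal Place Assimilation: no change — [sibebebip]
/ulopefol/:
  Rule 1 Degemination: no change — [ulopefol]
  Rule 2 Initial Consonant Epenthesis: [ulopefol] → [tulopefol]
  Rule 3 Palatal Assibilation: [tulopefol] → [sulopefol]
  Rule 4 Intervocalic Voicing: [sulopefol] → [sulobevol]
  Rule 5 Nasal Place Assimilation: no change — [sulobevol]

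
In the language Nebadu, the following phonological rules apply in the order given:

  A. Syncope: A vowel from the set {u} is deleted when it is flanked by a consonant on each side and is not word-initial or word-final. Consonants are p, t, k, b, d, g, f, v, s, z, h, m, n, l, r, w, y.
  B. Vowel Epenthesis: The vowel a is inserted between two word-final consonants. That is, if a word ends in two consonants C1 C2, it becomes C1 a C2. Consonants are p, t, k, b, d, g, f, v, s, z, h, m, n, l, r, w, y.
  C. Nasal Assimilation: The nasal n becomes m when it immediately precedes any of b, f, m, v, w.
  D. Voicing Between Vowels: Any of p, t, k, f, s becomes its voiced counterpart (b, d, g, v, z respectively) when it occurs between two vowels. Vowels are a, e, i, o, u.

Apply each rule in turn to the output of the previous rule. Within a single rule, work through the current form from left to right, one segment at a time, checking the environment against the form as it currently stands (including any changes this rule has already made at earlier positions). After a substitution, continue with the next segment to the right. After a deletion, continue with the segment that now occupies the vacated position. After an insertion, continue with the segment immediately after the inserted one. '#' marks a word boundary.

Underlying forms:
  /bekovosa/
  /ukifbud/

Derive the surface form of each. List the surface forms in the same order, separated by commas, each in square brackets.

/bekovosa/:
  A Syncope: no change — [bekovosa]
  B Vowel Epenthesis: no change — [bekovosa]
  C Nasal Assimilation: no change — [bekovosa]
  D Voicing Between Vowels: [bekovosa] → [begovoza]
/ukifbud/:
  A Syncope: [ukifbud] → [ukifbd]
  B Vowel Epenthesis: [ukifbd] → [ukifbad]
  C Nasal Assimilation: no change — [ukifbad]
  D Voicing Between Vowels: [ukifbad] → [ugifbad]

[begovoza], [ugifbad]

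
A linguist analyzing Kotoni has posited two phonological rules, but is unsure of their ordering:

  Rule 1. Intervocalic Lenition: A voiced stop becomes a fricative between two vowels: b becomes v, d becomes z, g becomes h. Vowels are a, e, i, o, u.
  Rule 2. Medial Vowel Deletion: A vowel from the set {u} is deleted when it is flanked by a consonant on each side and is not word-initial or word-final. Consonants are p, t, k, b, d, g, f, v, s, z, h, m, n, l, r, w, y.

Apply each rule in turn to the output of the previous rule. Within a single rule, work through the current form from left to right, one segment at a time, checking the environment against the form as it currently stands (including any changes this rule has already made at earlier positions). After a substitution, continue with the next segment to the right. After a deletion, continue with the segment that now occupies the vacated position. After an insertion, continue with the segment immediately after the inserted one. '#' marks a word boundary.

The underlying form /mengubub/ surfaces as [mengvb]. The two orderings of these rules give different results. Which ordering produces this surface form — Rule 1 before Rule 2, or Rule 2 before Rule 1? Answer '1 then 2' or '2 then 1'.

1 then 2

Order 1 then 2:
  1 Intervocalic Lenition: [mengubub] → [menguvub]
  2 Medial Vowel Deletion: [menguvub] → [mengvb]
  result: [mengvb]
Order 2 then 1:
  2 Medial Vowel Deletion: [mengubub] → [mengbb]
  1 Intervocalic Lenition: no change — [mengbb]
  result: [mengbb]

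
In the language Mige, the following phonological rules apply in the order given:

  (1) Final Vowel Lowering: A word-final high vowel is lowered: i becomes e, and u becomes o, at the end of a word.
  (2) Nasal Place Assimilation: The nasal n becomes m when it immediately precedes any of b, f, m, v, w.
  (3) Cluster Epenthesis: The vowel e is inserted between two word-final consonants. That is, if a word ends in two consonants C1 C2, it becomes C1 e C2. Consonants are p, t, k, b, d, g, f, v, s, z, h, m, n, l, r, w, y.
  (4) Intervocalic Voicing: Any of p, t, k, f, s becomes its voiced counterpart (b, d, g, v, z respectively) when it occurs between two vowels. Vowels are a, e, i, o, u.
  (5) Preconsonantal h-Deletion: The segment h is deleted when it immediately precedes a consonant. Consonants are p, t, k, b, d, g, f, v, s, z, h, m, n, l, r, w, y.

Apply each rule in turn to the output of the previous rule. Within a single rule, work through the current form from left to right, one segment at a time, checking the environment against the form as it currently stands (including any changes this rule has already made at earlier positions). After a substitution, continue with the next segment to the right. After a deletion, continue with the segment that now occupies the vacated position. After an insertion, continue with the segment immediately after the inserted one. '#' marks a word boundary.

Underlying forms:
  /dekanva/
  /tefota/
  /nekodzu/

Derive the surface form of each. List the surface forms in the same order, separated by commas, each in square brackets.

[degamva], [tevoda], [negodzo]

/dekanva/:
  (1) Final Vowel Lowering: no change — [dekanva]
  (2) Nasal Place Assimilation: [dekanva] → [dekamva]
  (3) Cluster Epenthesis: no change — [dekamva]
  (4) Intervocalic Voicing: [dekamva] → [degamva]
  (5) Preconsonantal h-Deletion: no change — [degamva]
/tefota/:
  (1) Final Vowel Lowering: no change — [tefota]
  (2) Nasal Place Assimilation: no change — [tefota]
  (3) Cluster Epenthesis: no change — [tefota]
  (4) Intervocalic Voicing: [tefota] → [tevoda]
  (5) Preconsonantal h-Deletion: no change — [tevoda]
/nekodzu/:
  (1) Final Vowel Lowering: [nekodzu] → [nekodzo]
  (2) Nasal Place Assimilation: no change — [nekodzo]
  (3) Cluster Epenthesis: no change — [nekodzo]
  (4) Intervocalic Voicing: [nekodzo] → [negodzo]
  (5) Preconsonantal h-Deletion: no change — [negodzo]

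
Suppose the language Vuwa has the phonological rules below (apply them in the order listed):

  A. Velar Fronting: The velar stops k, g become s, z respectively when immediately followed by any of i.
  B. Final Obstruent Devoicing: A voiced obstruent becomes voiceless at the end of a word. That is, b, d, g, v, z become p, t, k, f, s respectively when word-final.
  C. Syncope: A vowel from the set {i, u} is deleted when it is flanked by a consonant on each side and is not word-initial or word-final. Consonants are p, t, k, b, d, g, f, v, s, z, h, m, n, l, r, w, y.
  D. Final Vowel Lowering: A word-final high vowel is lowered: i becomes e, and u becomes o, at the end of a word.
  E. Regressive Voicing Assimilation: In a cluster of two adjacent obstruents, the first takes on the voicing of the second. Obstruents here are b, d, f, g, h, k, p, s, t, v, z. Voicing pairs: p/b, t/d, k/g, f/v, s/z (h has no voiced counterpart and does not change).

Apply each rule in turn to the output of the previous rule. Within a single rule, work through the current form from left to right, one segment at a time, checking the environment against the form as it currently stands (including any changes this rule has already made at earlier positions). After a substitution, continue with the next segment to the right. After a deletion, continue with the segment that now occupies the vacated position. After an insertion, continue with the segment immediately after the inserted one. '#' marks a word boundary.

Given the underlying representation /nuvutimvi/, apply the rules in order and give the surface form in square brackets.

A Velar Fronting: no change — [nuvutimvi]
B Final Obstruent Devoicing: no change — [nuvutimvi]
C Syncope: [nuvutimvi] → [nvtmvi]
D Final Vowel Lowering: [nvtmvi] → [nvtmve]
E Regressive Voicing Assimilation: [nvtmve] → [nftmve]

[nftmve]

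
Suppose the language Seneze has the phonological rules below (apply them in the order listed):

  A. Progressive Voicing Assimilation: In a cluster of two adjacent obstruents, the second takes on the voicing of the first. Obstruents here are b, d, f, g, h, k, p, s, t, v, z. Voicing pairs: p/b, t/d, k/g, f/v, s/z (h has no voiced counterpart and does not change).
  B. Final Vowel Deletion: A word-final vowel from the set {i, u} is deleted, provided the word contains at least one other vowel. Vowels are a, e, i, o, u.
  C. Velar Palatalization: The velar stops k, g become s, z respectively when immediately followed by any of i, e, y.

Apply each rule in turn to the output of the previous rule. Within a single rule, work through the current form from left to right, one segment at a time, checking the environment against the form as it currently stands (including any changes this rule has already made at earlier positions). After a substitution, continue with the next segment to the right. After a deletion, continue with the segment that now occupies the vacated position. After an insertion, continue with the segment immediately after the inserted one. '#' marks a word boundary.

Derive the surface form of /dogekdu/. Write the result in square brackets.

A Progressive Voicing Assimilation: [dogekdu] → [dogektu]
B Final Vowel Deletion: [dogektu] → [dogekt]
C Velar Palatalization: [dogekt] → [dozekt]

[dozekt]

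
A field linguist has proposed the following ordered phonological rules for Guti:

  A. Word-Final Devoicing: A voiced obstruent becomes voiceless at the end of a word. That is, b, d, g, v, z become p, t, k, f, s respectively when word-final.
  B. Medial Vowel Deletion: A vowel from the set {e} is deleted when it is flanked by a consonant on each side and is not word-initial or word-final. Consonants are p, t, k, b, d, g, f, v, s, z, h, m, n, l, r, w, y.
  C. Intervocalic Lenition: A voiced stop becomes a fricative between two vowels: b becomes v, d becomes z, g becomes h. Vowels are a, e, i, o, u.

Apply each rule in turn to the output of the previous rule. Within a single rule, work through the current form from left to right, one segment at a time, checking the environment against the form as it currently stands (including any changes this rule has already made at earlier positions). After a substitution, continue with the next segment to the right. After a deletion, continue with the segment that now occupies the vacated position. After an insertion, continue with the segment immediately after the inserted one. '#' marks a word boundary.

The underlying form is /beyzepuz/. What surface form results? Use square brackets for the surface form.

[byzpus]

A Word-Final Devoicing: [beyzepuz] → [beyzepus]
B Medial Vowel Deletion: [beyzepus] → [byzpus]
C Intervocalic Lenition: no change — [byzpus]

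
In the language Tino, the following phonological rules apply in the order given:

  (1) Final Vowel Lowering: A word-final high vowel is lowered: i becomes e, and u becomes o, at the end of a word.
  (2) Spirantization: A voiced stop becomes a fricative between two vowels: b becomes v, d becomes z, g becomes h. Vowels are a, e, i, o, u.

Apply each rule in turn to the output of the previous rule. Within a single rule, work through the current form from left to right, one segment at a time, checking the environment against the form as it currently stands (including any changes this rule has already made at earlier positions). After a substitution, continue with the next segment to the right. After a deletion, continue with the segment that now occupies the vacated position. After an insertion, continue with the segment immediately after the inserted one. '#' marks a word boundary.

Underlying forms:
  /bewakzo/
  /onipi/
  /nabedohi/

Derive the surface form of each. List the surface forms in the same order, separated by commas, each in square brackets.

[bewakzo], [onipe], [navezohe]

/bewakzo/:
  (1) Final Vowel Lowering: no change — [bewakzo]
  (2) Spirantization: no change — [bewakzo]
/onipi/:
  (1) Final Vowel Lowering: [onipi] → [onipe]
  (2) Spirantization: no change — [onipe]
/nabedohi/:
  (1) Final Vowel Lowering: [nabedohi] → [nabedohe]
  (2) Spirantization: [nabedohe] → [navezohe]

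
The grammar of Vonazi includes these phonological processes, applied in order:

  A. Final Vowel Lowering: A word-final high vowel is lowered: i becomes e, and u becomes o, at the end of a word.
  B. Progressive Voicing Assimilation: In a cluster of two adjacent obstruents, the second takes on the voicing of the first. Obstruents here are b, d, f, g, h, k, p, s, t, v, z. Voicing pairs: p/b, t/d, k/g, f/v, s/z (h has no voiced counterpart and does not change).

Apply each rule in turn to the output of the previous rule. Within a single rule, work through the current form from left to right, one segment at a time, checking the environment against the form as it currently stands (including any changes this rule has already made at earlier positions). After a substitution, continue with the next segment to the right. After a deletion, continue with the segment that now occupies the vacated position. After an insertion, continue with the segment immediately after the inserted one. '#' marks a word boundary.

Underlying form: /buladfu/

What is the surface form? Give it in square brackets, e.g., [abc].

A Final Vowel Lowering: [buladfu] → [buladfo]
B Progressive Voicing Assimilation: [buladfo] → [buladvo]

[buladvo]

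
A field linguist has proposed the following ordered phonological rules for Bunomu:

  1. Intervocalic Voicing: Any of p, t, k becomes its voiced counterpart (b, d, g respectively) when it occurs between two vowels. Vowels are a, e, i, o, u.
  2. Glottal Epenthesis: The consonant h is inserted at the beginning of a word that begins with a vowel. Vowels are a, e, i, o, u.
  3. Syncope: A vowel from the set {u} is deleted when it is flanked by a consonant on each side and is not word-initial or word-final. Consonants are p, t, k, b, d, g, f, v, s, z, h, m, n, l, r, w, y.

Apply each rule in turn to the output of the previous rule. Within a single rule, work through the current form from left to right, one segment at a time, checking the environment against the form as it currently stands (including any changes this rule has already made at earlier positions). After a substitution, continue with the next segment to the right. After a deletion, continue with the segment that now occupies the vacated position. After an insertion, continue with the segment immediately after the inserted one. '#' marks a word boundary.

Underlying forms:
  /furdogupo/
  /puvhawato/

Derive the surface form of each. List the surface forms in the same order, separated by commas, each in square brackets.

[frdogbo], [pvhawado]

/furdogupo/:
  1 Intervocalic Voicing: [furdogupo] → [furdogubo]
  2 Glottal Epenthesis: no change — [furdogubo]
  3 Syncope: [furdogubo] → [frdogbo]
/puvhawato/:
  1 Intervocalic Voicing: [puvhawato] → [puvhawado]
  2 Glottal Epenthesis: no change — [puvhawado]
  3 Syncope: [puvhawado] → [pvhawado]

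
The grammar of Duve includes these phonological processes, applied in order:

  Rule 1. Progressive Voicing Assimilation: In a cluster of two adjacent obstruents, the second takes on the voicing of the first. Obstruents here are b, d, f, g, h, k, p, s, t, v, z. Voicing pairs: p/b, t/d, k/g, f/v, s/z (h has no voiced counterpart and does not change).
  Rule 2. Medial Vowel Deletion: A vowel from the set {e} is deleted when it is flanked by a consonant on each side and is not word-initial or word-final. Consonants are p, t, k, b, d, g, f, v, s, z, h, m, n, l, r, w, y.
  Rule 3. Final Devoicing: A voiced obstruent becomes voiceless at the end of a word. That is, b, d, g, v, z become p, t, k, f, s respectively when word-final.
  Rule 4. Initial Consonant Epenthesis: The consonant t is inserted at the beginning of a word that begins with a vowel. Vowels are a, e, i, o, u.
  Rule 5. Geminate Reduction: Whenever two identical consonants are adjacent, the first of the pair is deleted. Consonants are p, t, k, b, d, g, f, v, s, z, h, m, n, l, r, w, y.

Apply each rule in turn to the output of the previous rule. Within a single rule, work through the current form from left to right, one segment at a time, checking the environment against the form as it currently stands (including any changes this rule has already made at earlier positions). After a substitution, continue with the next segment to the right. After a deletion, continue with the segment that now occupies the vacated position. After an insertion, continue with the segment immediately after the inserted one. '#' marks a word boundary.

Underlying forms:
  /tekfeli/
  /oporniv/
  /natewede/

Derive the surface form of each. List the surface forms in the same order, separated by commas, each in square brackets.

/tekfeli/:
  Rule 1 Progressive Voicing Assimilation: no change — [tekfeli]
  Rule 2 Medial Vowel Deletion: [tekfeli] → [tkfli]
  Rule 3 Final Devoicing: no change — [tkfli]
  Rule 4 Initial Consonant Epenthesis: no change — [tkfli]
  Rule 5 Geminate Reduction: no change — [tkfli]
/oporniv/:
  Rule 1 Progressive Voicing Assimilation: no change — [oporniv]
  Rule 2 Medial Vowel Deletion: no change — [oporniv]
  Rule 3 Final Devoicing: [oporniv] → [opornif]
  Rule 4 Initial Consonant Epenthesis: [opornif] → [topornif]
  Rule 5 Geminate Reduction: no change — [topornif]
/natewede/:
  Rule 1 Progressive Voicing Assimilation: no change — [natewede]
  Rule 2 Medial Vowel Deletion: [natewede] → [natwde]
  Rule 3 Final Devoicing: no change — [natwde]
  Rule 4 Initial Consonant Epenthesis: no change — [natwde]
  Rule 5 Geminate Reduction: no change — [natwde]

[tkfli], [topornif], [natwde]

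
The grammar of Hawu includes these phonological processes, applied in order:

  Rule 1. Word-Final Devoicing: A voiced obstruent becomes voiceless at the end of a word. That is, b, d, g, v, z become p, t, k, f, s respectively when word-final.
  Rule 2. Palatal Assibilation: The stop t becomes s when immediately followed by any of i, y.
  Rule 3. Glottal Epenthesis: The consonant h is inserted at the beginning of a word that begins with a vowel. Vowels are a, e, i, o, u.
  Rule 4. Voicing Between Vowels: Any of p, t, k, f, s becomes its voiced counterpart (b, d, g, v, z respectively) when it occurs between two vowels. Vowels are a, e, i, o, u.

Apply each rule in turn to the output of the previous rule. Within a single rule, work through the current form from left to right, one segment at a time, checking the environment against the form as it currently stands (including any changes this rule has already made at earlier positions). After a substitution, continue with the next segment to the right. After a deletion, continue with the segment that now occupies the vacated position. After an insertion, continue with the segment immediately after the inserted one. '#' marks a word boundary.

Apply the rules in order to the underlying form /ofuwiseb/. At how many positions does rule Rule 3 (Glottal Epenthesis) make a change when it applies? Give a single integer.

Rule 1 Word-Final Devoicing: [ofuwiseb] → [ofuwisep]
Rule 2 Palatal Assibilation: no change — [ofuwisep]
Rule 3 Glottal Epenthesis: [ofuwisep] → [hofuwisep]
Rule 4 Voicing Between Vowels: [hofuwisep] → [hovuwizep]
Rule Rule 3 changed 1 position(s).

1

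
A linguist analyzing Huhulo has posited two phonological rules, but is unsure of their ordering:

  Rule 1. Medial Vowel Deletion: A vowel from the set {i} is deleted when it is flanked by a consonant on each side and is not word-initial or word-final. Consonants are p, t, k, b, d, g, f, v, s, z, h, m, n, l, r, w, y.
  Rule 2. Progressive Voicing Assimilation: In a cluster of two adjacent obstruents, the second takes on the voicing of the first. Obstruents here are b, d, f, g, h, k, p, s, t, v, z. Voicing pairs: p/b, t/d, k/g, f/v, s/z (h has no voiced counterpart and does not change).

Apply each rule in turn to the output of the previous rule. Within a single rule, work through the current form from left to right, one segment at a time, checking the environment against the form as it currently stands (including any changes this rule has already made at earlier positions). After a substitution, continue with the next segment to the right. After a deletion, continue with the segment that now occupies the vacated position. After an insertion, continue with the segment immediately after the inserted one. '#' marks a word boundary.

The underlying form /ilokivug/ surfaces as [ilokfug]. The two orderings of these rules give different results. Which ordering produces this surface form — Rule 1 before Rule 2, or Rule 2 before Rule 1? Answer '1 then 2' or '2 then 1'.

1 then 2

Order 1 then 2:
  1 Medial Vowel Deletion: [ilokivug] → [ilokvug]
  2 Progressive Voicing Assimilation: [ilokvug] → [ilokfug]
  result: [ilokfug]
Order 2 then 1:
  2 Progressive Voicing Assimilation: no change — [ilokivug]
  1 Medial Vowel Deletion: [ilokivug] → [ilokvug]
  result: [ilokvug]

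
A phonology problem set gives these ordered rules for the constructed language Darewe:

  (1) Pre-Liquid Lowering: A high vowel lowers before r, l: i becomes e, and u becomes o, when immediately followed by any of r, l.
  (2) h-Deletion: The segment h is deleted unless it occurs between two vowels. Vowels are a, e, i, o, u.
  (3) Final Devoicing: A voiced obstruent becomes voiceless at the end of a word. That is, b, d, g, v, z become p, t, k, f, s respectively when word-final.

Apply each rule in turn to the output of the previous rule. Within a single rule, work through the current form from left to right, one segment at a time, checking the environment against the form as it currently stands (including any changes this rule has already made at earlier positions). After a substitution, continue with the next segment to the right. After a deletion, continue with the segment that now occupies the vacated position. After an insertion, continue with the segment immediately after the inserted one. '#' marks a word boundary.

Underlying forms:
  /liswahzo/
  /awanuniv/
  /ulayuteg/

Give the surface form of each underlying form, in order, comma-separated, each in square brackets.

/liswahzo/:
  (1) Pre-Liquid Lowering: no change — [liswahzo]
  (2) h-Deletion: [liswahzo] → [liswazo]
  (3) Final Devoicing: no change — [liswazo]
/awanuniv/:
  (1) Pre-Liquid Lowering: no change — [awanuniv]
  (2) h-Deletion: no change — [awanuniv]
  (3) Final Devoicing: [awanuniv] → [awanunif]
/ulayuteg/:
  (1) Pre-Liquid Lowering: [ulayuteg] → [olayuteg]
  (2) h-Deletion: no change — [olayuteg]
  (3) Final Devoicing: [olayuteg] → [olayutek]

[liswazo], [awanunif], [olayutek]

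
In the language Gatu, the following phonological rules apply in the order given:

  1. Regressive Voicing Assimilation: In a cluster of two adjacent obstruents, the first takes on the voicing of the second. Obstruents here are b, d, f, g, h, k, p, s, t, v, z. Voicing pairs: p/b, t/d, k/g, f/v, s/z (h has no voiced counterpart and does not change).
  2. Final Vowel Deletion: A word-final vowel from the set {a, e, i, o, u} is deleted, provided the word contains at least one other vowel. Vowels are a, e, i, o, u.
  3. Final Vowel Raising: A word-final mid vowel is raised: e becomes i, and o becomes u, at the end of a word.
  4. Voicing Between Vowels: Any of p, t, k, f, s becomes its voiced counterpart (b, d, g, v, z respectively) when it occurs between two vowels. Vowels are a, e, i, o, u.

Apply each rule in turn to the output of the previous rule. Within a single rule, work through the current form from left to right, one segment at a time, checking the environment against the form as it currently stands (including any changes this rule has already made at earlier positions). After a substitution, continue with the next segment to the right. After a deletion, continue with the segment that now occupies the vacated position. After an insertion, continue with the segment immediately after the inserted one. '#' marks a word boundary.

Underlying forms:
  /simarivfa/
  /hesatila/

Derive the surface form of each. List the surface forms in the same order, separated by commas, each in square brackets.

[simariff], [hezadil]

/simarivfa/:
  1 Regressive Voicing Assimilation: [simarivfa] → [simariffa]
  2 Final Vowel Deletion: [simariffa] → [simariff]
  3 Final Vowel Raising: no change — [simariff]
  4 Voicing Between Vowels: no change — [simariff]
/hesatila/:
  1 Regressive Voicing Assimilation: no change — [hesatila]
  2 Final Vowel Deletion: [hesatila] → [hesatil]
  3 Final Vowel Raising: no change — [hesatil]
  4 Voicing Between Vowels: [hesatil] → [hezadil]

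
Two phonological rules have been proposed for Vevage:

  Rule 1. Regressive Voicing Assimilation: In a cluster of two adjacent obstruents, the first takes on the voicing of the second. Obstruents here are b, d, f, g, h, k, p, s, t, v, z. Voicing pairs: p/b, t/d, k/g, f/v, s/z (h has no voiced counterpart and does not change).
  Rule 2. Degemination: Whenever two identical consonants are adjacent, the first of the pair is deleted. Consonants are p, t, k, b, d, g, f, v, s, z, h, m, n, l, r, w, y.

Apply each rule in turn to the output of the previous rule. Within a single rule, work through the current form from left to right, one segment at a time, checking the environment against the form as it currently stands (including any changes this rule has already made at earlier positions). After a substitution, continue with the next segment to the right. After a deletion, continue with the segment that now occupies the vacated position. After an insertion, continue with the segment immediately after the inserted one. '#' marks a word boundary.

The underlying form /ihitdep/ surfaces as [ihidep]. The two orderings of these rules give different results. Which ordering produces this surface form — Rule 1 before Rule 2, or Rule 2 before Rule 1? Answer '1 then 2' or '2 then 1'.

Order 1 then 2:
  1 Regressive Voicing Assimilation: [ihitdep] → [ihiddep]
  2 Degemination: [ihiddep] → [ihidep]
  result: [ihidep]
Order 2 then 1:
  2 Degemination: no change — [ihitdep]
  1 Regressive Voicing Assimilation: [ihitdep] → [ihiddep]
  result: [ihiddep]

1 then 2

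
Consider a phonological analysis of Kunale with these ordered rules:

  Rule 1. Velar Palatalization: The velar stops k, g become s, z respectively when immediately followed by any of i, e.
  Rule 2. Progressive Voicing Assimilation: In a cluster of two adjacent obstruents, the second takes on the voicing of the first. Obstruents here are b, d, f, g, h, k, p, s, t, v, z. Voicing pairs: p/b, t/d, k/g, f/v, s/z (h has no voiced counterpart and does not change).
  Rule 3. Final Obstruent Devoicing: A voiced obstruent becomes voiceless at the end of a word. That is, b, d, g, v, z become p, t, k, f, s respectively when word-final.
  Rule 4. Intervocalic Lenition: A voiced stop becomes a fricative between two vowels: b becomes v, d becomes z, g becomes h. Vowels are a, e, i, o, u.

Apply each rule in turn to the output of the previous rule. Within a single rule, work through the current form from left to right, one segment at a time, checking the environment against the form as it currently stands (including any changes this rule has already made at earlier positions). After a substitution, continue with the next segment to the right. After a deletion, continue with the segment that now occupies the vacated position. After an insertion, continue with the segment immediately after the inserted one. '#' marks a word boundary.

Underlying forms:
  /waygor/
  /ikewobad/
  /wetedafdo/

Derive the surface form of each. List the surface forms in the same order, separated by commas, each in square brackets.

/waygor/:
  Rule 1 Velar Palatalization: no change — [waygor]
  Rule 2 Progressive Voicing Assimilation: no change — [waygor]
  Rule 3 Final Obstruent Devoicing: no change — [waygor]
  Rule 4 Intervocalic Lenition: no change — [waygor]
/ikewobad/:
  Rule 1 Velar Palatalization: [ikewobad] → [isewobad]
  Rule 2 Progressive Voicing Assimilation: no change — [isewobad]
  Rule 3 Final Obstruent Devoicing: [isewobad] → [isewobat]
  Rule 4 Intervocalic Lenition: [isewobat] → [isewovat]
/wetedafdo/:
  Rule 1 Velar Palatalization: no change — [wetedafdo]
  Rule 2 Progressive Voicing Assimilation: [wetedafdo] → [wetedafto]
  Rule 3 Final Obstruent Devoicing: no change — [wetedafto]
  Rule 4 Intervocalic Lenition: [wetedafto] → [wetezafto]

[waygor], [isewovat], [wetezafto]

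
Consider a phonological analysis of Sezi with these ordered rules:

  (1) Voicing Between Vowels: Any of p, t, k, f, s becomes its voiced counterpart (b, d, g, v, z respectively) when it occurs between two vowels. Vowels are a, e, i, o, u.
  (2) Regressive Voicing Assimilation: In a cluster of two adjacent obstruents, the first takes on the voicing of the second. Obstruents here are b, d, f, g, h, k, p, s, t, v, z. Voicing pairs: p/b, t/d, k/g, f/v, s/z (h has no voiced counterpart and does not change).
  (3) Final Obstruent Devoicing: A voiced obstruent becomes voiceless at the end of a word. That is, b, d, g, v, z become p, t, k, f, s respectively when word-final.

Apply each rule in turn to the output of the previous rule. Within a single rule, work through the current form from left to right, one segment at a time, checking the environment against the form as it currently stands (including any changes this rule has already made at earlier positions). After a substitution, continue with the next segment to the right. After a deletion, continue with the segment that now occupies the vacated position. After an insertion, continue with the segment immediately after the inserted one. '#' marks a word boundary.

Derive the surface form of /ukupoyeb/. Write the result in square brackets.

(1) Voicing Between Vowels: [ukupoyeb] → [uguboyeb]
(2) Regressive Voicing Assimilation: no change — [uguboyeb]
(3) Final Obstruent Devoicing: [uguboyeb] → [uguboyep]

[uguboyep]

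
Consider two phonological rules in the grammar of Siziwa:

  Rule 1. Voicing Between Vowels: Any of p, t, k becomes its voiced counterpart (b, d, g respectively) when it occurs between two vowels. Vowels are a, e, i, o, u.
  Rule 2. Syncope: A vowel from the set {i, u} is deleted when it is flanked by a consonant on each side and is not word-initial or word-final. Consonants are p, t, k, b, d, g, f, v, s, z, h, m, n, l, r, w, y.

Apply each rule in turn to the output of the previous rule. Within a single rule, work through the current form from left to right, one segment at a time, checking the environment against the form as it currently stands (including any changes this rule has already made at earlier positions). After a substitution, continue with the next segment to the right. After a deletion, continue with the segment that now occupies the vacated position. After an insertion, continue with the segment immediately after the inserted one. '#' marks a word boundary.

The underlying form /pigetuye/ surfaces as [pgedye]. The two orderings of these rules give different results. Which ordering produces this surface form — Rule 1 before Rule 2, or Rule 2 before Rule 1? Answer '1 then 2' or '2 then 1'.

Order 1 then 2:
  1 Voicing Between Vowels: [pigetuye] → [pigeduye]
  2 Syncope: [pigeduye] → [pgedye]
  result: [pgedye]
Order 2 then 1:
  2 Syncope: [pigetuye] → [pgetye]
  1 Voicing Between Vowels: no change — [pgetye]
  result: [pgetye]

1 then 2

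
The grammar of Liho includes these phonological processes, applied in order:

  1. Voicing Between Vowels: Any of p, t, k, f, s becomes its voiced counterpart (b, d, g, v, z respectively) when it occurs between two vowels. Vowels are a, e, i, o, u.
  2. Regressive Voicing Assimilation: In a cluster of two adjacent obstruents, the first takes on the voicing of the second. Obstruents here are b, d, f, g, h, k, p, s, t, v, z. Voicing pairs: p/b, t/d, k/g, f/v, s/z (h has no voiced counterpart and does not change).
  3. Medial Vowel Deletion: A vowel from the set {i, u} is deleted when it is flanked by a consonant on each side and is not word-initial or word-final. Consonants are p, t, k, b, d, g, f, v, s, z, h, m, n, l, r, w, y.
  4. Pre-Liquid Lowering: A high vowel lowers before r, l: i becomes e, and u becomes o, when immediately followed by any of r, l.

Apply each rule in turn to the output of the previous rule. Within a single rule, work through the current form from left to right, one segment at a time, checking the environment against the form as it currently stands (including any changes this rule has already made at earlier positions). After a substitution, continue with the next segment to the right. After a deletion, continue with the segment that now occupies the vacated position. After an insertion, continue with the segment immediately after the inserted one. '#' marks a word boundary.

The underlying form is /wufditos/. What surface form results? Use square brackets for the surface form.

[wvddos]

1 Voicing Between Vowels: [wufditos] → [wufdidos]
2 Regressive Voicing Assimilation: [wufdidos] → [wuvdidos]
3 Medial Vowel Deletion: [wuvdidos] → [wvddos]
4 Pre-Liquid Lowering: no change — [wvddos]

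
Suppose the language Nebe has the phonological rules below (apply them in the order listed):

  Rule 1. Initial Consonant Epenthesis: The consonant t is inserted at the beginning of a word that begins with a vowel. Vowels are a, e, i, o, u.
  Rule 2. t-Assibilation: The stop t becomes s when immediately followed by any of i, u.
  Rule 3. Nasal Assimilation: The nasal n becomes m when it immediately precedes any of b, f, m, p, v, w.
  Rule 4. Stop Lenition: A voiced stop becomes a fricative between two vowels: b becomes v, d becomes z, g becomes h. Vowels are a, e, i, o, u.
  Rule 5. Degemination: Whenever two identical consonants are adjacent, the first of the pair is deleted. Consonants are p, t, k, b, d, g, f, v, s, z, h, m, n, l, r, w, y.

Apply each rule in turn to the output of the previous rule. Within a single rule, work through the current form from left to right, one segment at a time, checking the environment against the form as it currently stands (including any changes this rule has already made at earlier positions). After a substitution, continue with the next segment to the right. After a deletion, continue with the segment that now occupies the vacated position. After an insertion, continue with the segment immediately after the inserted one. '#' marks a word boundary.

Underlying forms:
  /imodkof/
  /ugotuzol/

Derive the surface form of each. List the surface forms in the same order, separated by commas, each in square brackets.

/imodkof/:
  Rule 1 Initial Consonant Epenthesis: [imodkof] → [timodkof]
  Rule 2 t-Assibilation: [timodkof] → [simodkof]
  Rule 3 Nasal Assimilation: no change — [simodkof]
  Rule 4 Stop Lenition: no change — [simodkof]
  Rule 5 Degemination: no change — [simodkof]
/ugotuzol/:
  Rule 1 Initial Consonant Epenthesis: [ugotuzol] → [tugotuzol]
  Rule 2 t-Assibilation: [tugotuzol] → [sugosuzol]
  Rule 3 Nasal Assimilation: no change — [sugosuzol]
  Rule 4 Stop Lenition: [sugosuzol] → [suhosuzol]
  Rule 5 Degemination: no change — [suhosuzol]

[simodkof], [suhosuzol]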